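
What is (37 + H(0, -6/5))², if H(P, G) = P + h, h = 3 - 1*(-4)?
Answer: 1936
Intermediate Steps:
h = 7 (h = 3 + 4 = 7)
H(P, G) = 7 + P (H(P, G) = P + 7 = 7 + P)
(37 + H(0, -6/5))² = (37 + (7 + 0))² = (37 + 7)² = 44² = 1936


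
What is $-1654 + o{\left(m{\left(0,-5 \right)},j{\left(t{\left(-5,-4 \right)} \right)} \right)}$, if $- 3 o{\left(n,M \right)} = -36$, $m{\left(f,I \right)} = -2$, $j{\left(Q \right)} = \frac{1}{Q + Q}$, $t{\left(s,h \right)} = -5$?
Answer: $-1642$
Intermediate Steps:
$j{\left(Q \right)} = \frac{1}{2 Q}$
$o{\left(n,M \right)} = 12$ ($o{\left(n,M \right)} = \left(- \frac{1}{3}\right) \left(-36\right) = 12$)
$-1654 + o{\left(m{\left(0,-5 \right)},j{\left(t{\left(-5,-4 \right)} \right)} \right)} = -1654 + 12 = -1642$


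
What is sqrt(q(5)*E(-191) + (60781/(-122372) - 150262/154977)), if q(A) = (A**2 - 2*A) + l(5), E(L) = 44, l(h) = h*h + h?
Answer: sqrt(177902513221191581892459)/9482422722 ≈ 44.481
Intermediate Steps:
l(h) = h + h**2 (l(h) = h**2 + h = h + h**2)
q(A) = 30 + A**2 - 2*A (q(A) = (A**2 - 2*A) + 5*(1 + 5) = (A**2 - 2*A) + 5*6 = (A**2 - 2*A) + 30 = 30 + A**2 - 2*A)
sqrt(q(5)*E(-191) + (60781/(-122372) - 150262/154977)) = sqrt((30 + 5**2 - 2*5)*44 + (60781/(-122372) - 150262/154977)) = sqrt((30 + 25 - 10)*44 + (60781*(-1/122372) - 150262*1/154977)) = sqrt(45*44 + (-60781/122372 - 150262/154977)) = sqrt(1980 - 27807518501/18964845444) = sqrt(37522586460619/18964845444) = sqrt(177902513221191581892459)/9482422722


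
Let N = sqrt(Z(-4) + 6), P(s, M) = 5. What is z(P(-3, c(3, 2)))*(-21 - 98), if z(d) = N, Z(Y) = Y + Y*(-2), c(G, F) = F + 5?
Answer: -119*sqrt(10) ≈ -376.31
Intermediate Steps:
c(G, F) = 5 + F
Z(Y) = -Y (Z(Y) = Y - 2*Y = -Y)
N = sqrt(10) (N = sqrt(-1*(-4) + 6) = sqrt(4 + 6) = sqrt(10) ≈ 3.1623)
z(d) = sqrt(10)
z(P(-3, c(3, 2)))*(-21 - 98) = sqrt(10)*(-21 - 98) = sqrt(10)*(-119) = -119*sqrt(10)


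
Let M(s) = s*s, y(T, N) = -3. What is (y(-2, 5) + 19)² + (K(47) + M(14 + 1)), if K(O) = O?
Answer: 528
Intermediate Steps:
M(s) = s²
(y(-2, 5) + 19)² + (K(47) + M(14 + 1)) = (-3 + 19)² + (47 + (14 + 1)²) = 16² + (47 + 15²) = 256 + (47 + 225) = 256 + 272 = 528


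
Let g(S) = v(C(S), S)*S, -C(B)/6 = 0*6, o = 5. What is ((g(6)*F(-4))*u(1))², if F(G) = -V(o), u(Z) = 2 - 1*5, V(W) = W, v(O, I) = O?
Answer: 0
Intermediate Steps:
C(B) = 0 (C(B) = -0*6 = -6*0 = 0)
g(S) = 0 (g(S) = 0*S = 0)
u(Z) = -3 (u(Z) = 2 - 5 = -3)
F(G) = -5 (F(G) = -1*5 = -5)
((g(6)*F(-4))*u(1))² = ((0*(-5))*(-3))² = (0*(-3))² = 0² = 0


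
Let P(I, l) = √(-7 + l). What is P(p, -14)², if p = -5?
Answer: -21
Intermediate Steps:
P(p, -14)² = (√(-7 - 14))² = (√(-21))² = (I*√21)² = -21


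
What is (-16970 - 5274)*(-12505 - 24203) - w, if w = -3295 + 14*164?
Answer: 816533751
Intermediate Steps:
w = -999 (w = -3295 + 2296 = -999)
(-16970 - 5274)*(-12505 - 24203) - w = (-16970 - 5274)*(-12505 - 24203) - 1*(-999) = -22244*(-36708) + 999 = 816532752 + 999 = 816533751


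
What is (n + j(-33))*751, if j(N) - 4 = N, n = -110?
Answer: -104389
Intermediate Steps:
j(N) = 4 + N
(n + j(-33))*751 = (-110 + (4 - 33))*751 = (-110 - 29)*751 = -139*751 = -104389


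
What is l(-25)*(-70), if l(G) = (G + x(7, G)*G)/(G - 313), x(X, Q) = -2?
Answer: 875/169 ≈ 5.1775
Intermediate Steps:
l(G) = -G/(-313 + G) (l(G) = (G - 2*G)/(G - 313) = (-G)/(-313 + G) = -G/(-313 + G))
l(-25)*(-70) = -1*(-25)/(-313 - 25)*(-70) = -1*(-25)/(-338)*(-70) = -1*(-25)*(-1/338)*(-70) = -25/338*(-70) = 875/169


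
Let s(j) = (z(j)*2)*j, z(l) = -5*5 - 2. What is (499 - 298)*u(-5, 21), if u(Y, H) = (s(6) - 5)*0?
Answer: 0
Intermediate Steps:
z(l) = -27 (z(l) = -25 - 2 = -27)
s(j) = -54*j (s(j) = (-27*2)*j = -54*j)
u(Y, H) = 0 (u(Y, H) = (-54*6 - 5)*0 = (-324 - 5)*0 = -329*0 = 0)
(499 - 298)*u(-5, 21) = (499 - 298)*0 = 201*0 = 0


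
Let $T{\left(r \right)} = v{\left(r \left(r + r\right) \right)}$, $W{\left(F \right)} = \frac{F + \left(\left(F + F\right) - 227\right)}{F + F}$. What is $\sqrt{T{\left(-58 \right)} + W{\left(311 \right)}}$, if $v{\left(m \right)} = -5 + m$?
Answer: $\frac{13 \sqrt{3848314}}{311} \approx 82.001$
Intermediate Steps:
$W{\left(F \right)} = \frac{-227 + 3 F}{2 F}$ ($W{\left(F \right)} = \frac{F + \left(2 F - 227\right)}{2 F} = \left(F + \left(-227 + 2 F\right)\right) \frac{1}{2 F} = \left(-227 + 3 F\right) \frac{1}{2 F} = \frac{-227 + 3 F}{2 F}$)
$T{\left(r \right)} = -5 + 2 r^{2}$ ($T{\left(r \right)} = -5 + r \left(r + r\right) = -5 + r 2 r = -5 + 2 r^{2}$)
$\sqrt{T{\left(-58 \right)} + W{\left(311 \right)}} = \sqrt{\left(-5 + 2 \left(-58\right)^{2}\right) + \frac{-227 + 3 \cdot 311}{2 \cdot 311}} = \sqrt{\left(-5 + 2 \cdot 3364\right) + \frac{1}{2} \cdot \frac{1}{311} \left(-227 + 933\right)} = \sqrt{\left(-5 + 6728\right) + \frac{1}{2} \cdot \frac{1}{311} \cdot 706} = \sqrt{6723 + \frac{353}{311}} = \sqrt{\frac{2091206}{311}} = \frac{13 \sqrt{3848314}}{311}$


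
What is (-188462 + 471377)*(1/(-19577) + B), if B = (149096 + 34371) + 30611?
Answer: 1185698180989575/19577 ≈ 6.0566e+10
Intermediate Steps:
B = 214078 (B = 183467 + 30611 = 214078)
(-188462 + 471377)*(1/(-19577) + B) = (-188462 + 471377)*(1/(-19577) + 214078) = 282915*(-1/19577 + 214078) = 282915*(4191005005/19577) = 1185698180989575/19577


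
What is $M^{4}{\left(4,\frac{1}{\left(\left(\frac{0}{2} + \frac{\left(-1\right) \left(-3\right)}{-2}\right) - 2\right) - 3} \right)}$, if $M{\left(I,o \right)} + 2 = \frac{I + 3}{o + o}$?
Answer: $\frac{96059601}{256} \approx 3.7523 \cdot 10^{5}$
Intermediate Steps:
$M{\left(I,o \right)} = -2 + \frac{3 + I}{2 o}$ ($M{\left(I,o \right)} = -2 + \frac{I + 3}{o + o} = -2 + \frac{3 + I}{2 o}$)
$M^{4}{\left(4,\frac{1}{\left(\left(\frac{0}{2} + \frac{\left(-1\right) \left(-3\right)}{-2}\right) - 2\right) - 3} \right)} = \left(\frac{3 + 4 - \frac{4}{\left(\left(\frac{0}{2} + \frac{\left(-1\right) \left(-3\right)}{-2}\right) - 2\right) - 3}}{2 \frac{1}{\left(\left(\frac{0}{2} + \frac{\left(-1\right) \left(-3\right)}{-2}\right) - 2\right) - 3}}\right)^{4} = \left(\frac{3 + 4 - \frac{4}{\left(\left(0 \cdot \frac{1}{2} + 3 \left(- \frac{1}{2}\right)\right) - 2\right) - 3}}{2 \frac{1}{\left(\left(0 \cdot \frac{1}{2} + 3 \left(- \frac{1}{2}\right)\right) - 2\right) - 3}}\right)^{4} = \left(\frac{3 + 4 - \frac{4}{\left(\left(0 - \frac{3}{2}\right) - 2\right) - 3}}{2 \frac{1}{\left(\left(0 - \frac{3}{2}\right) - 2\right) - 3}}\right)^{4} = \left(\frac{3 + 4 - \frac{4}{\left(- \frac{3}{2} - 2\right) - 3}}{2 \frac{1}{\left(- \frac{3}{2} - 2\right) - 3}}\right)^{4} = \left(\frac{3 + 4 - \frac{4}{- \frac{7}{2} - 3}}{2 \frac{1}{- \frac{7}{2} - 3}}\right)^{4} = \left(\frac{3 + 4 - \frac{4}{- \frac{13}{2}}}{2 \frac{1}{- \frac{13}{2}}}\right)^{4} = \left(\frac{3 + 4 - - \frac{8}{13}}{2 \left(- \frac{2}{13}\right)}\right)^{4} = \left(\frac{1}{2} \left(- \frac{13}{2}\right) \left(3 + 4 + \frac{8}{13}\right)\right)^{4} = \left(\frac{1}{2} \left(- \frac{13}{2}\right) \frac{99}{13}\right)^{4} = \left(- \frac{99}{4}\right)^{4} = \frac{96059601}{256}$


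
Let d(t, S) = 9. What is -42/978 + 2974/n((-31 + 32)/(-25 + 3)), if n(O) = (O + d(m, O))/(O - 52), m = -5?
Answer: -555053869/32111 ≈ -17285.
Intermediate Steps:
n(O) = (9 + O)/(-52 + O) (n(O) = (O + 9)/(O - 52) = (9 + O)/(-52 + O))
-42/978 + 2974/n((-31 + 32)/(-25 + 3)) = -42/978 + 2974/(((9 + (-31 + 32)/(-25 + 3))/(-52 + (-31 + 32)/(-25 + 3)))) = -42*1/978 + 2974/(((9 + 1/(-22))/(-52 + 1/(-22)))) = -7/163 + 2974/(((9 + 1*(-1/22))/(-52 + 1*(-1/22)))) = -7/163 + 2974/(((9 - 1/22)/(-52 - 1/22))) = -7/163 + 2974/(((197/22)/(-1145/22))) = -7/163 + 2974/((-22/1145*197/22)) = -7/163 + 2974/(-197/1145) = -7/163 + 2974*(-1145/197) = -7/163 - 3405230/197 = -555053869/32111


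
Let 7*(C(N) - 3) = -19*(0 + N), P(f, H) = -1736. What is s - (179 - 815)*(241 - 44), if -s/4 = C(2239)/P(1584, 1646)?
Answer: 190297288/1519 ≈ 1.2528e+5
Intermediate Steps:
C(N) = 3 - 19*N/7 (C(N) = 3 + (-19*(0 + N))/7 = 3 + (-19*N)/7 = 3 - 19*N/7)
s = -21260/1519 (s = -4*(3 - 19/7*2239)/(-1736) = -4*(3 - 42541/7)*(-1)/1736 = -(-170080)*(-1)/(7*1736) = -4*5315/1519 = -21260/1519 ≈ -13.996)
s - (179 - 815)*(241 - 44) = -21260/1519 - (179 - 815)*(241 - 44) = -21260/1519 - (-636)*197 = -21260/1519 - 1*(-125292) = -21260/1519 + 125292 = 190297288/1519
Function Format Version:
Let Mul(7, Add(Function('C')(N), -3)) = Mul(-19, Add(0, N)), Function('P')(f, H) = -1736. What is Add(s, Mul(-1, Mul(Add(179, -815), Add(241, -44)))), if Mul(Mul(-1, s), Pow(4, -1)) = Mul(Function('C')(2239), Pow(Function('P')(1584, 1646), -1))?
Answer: Rational(190297288, 1519) ≈ 1.2528e+5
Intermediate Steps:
Function('C')(N) = Add(3, Mul(Rational(-19, 7), N)) (Function('C')(N) = Add(3, Mul(Rational(1, 7), Mul(-19, Add(0, N)))) = Add(3, Mul(Rational(1, 7), Mul(-19, N))) = Add(3, Mul(Rational(-19, 7), N)))
s = Rational(-21260, 1519) (s = Mul(-4, Mul(Add(3, Mul(Rational(-19, 7), 2239)), Pow(-1736, -1))) = Mul(-4, Mul(Add(3, Rational(-42541, 7)), Rational(-1, 1736))) = Mul(-4, Mul(Rational(-42520, 7), Rational(-1, 1736))) = Mul(-4, Rational(5315, 1519)) = Rational(-21260, 1519) ≈ -13.996)
Add(s, Mul(-1, Mul(Add(179, -815), Add(241, -44)))) = Add(Rational(-21260, 1519), Mul(-1, Mul(Add(179, -815), Add(241, -44)))) = Add(Rational(-21260, 1519), Mul(-1, Mul(-636, 197))) = Add(Rational(-21260, 1519), Mul(-1, -125292)) = Add(Rational(-21260, 1519), 125292) = Rational(190297288, 1519)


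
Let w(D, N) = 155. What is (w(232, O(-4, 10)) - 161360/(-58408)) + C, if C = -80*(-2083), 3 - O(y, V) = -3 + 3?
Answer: 1217790465/7301 ≈ 1.6680e+5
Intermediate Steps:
O(y, V) = 3 (O(y, V) = 3 - (-3 + 3) = 3 - 1*0 = 3 + 0 = 3)
C = 166640
(w(232, O(-4, 10)) - 161360/(-58408)) + C = (155 - 161360/(-58408)) + 166640 = (155 - 161360*(-1/58408)) + 166640 = (155 + 20170/7301) + 166640 = 1151825/7301 + 166640 = 1217790465/7301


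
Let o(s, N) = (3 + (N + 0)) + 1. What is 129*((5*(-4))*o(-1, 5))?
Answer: -23220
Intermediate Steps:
o(s, N) = 4 + N (o(s, N) = (3 + N) + 1 = 4 + N)
129*((5*(-4))*o(-1, 5)) = 129*((5*(-4))*(4 + 5)) = 129*(-20*9) = 129*(-180) = -23220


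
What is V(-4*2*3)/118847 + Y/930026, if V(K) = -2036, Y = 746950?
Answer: 43439616857/55265400011 ≈ 0.78602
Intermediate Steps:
V(-4*2*3)/118847 + Y/930026 = -2036/118847 + 746950/930026 = -2036*1/118847 + 746950*(1/930026) = -2036/118847 + 373475/465013 = 43439616857/55265400011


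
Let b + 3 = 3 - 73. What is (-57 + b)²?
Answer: 16900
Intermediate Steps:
b = -73 (b = -3 + (3 - 73) = -3 - 70 = -73)
(-57 + b)² = (-57 - 73)² = (-130)² = 16900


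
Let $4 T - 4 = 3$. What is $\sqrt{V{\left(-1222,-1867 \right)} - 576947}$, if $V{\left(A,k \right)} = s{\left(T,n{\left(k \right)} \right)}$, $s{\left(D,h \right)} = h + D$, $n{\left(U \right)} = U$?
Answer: $\frac{i \sqrt{2315249}}{2} \approx 760.8 i$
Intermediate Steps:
$T = \frac{7}{4}$ ($T = 1 + \frac{1}{4} \cdot 3 = 1 + \frac{3}{4} = \frac{7}{4} \approx 1.75$)
$s{\left(D,h \right)} = D + h$
$V{\left(A,k \right)} = \frac{7}{4} + k$
$\sqrt{V{\left(-1222,-1867 \right)} - 576947} = \sqrt{\left(\frac{7}{4} - 1867\right) - 576947} = \sqrt{- \frac{7461}{4} - 576947} = \sqrt{- \frac{2315249}{4}} = \frac{i \sqrt{2315249}}{2}$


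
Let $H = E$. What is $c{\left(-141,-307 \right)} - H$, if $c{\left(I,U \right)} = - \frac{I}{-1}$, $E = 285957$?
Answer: $-286098$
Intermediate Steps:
$H = 285957$
$c{\left(I,U \right)} = I$ ($c{\left(I,U \right)} = - I \left(-1\right) = - \left(-1\right) I = I$)
$c{\left(-141,-307 \right)} - H = -141 - 285957 = -286098$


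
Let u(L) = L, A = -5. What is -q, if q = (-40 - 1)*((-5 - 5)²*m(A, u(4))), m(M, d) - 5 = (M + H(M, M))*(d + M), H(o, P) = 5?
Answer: 20500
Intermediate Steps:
m(M, d) = 5 + (5 + M)*(M + d) (m(M, d) = 5 + (M + 5)*(d + M) = 5 + (5 + M)*(M + d))
q = -20500 (q = (-40 - 1)*((-5 - 5)²*(5 + (-5)² + 5*(-5) + 5*4 - 5*4)) = -41*(-10)²*(5 + 25 - 25 + 20 - 20) = -4100*5 = -41*500 = -20500)
-q = -1*(-20500) = 20500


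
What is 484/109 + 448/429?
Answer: 256468/46761 ≈ 5.4847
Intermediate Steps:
484/109 + 448/429 = 256468/46761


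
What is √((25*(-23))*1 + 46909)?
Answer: √46334 ≈ 215.25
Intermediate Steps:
√((25*(-23))*1 + 46909) = √(-575*1 + 46909) = √(-575 + 46909) = √46334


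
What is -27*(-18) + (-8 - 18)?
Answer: 460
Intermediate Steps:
-27*(-18) + (-8 - 18) = 486 - 26 = 460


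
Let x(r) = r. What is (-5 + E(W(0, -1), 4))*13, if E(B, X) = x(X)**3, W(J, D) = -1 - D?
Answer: 767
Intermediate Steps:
E(B, X) = X**3
(-5 + E(W(0, -1), 4))*13 = (-5 + 4**3)*13 = (-5 + 64)*13 = 59*13 = 767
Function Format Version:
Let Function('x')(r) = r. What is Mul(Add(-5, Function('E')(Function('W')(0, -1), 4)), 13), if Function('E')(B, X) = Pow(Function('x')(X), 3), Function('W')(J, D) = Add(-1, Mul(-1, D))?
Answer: 767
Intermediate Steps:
Function('E')(B, X) = Pow(X, 3)
Mul(Add(-5, Function('E')(Function('W')(0, -1), 4)), 13) = Mul(Add(-5, Pow(4, 3)), 13) = Mul(Add(-5, 64), 13) = Mul(59, 13) = 767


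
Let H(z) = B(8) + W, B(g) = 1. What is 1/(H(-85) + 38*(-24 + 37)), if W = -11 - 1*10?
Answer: 1/474 ≈ 0.0021097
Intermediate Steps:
W = -21 (W = -11 - 10 = -21)
H(z) = -20 (H(z) = 1 - 21 = -20)
1/(H(-85) + 38*(-24 + 37)) = 1/(-20 + 38*(-24 + 37)) = 1/(-20 + 38*13) = 1/(-20 + 494) = 1/474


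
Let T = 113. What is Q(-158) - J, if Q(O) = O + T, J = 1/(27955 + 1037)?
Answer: -1304641/28992 ≈ -45.000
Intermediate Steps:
J = 1/28992 ≈ 3.4492e-5
Q(O) = 113 + O (Q(O) = O + 113 = 113 + O)
Q(-158) - J = (113 - 158) - 1*1/28992 = -45 - 1/28992 = -1304641/28992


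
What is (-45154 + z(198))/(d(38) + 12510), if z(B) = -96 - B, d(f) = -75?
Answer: -45448/12435 ≈ -3.6548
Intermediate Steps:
(-45154 + z(198))/(d(38) + 12510) = (-45154 + (-96 - 1*198))/(-75 + 12510) = (-45154 + (-96 - 198))/12435 = (-45154 - 294)*(1/12435) = -45448*1/12435 = -45448/12435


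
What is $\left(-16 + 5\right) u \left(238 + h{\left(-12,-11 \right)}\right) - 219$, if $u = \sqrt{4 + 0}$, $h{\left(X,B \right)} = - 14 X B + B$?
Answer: $35443$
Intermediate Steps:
$h{\left(X,B \right)} = B - 14 B X$ ($h{\left(X,B \right)} = - 14 B X + B = B - 14 B X$)
$u = 2$ ($u = \sqrt{4} = 2$)
$\left(-16 + 5\right) u \left(238 + h{\left(-12,-11 \right)}\right) - 219 = \left(-16 + 5\right) 2 \left(238 - 11 \left(1 - -168\right)\right) - 219 = \left(-11\right) 2 \left(238 - 11 \left(1 + 168\right)\right) - 219 = - 22 \left(238 - 1859\right) - 219 = \left(-22\right) \left(-1621\right) - 219 = 35662 - 219 = 35443$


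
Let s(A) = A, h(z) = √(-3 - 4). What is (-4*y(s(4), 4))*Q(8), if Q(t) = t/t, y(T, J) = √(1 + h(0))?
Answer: -4*√(1 + I*√7) ≈ -5.5342 - 3.8246*I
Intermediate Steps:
h(z) = I*√7 (h(z) = √(-7) = I*√7)
y(T, J) = √(1 + I*√7)
Q(t) = 1
(-4*y(s(4), 4))*Q(8) = -4*√(1 + I*√7)*1 = -4*√(1 + I*√7)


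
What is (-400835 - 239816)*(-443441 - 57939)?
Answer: 321209598380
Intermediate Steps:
(-400835 - 239816)*(-443441 - 57939) = -640651*(-501380) = 321209598380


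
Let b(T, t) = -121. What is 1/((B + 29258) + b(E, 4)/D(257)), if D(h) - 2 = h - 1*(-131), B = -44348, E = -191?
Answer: -390/5885221 ≈ -6.6268e-5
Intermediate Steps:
D(h) = 133 + h (D(h) = 2 + (h - 1*(-131)) = 2 + (h + 131) = 2 + (131 + h) = 133 + h)
1/((B + 29258) + b(E, 4)/D(257)) = 1/((-44348 + 29258) - 121/(133 + 257)) = 1/(-15090 - 121/390) = 1/(-5885221/390) = -390/5885221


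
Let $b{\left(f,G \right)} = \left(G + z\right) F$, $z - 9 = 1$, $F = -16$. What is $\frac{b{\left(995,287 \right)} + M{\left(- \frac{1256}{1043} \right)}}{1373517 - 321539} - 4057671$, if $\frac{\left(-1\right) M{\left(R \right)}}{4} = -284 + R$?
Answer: $- \frac{2226064796901849}{548606527} \approx -4.0577 \cdot 10^{6}$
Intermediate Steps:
$z = 10$ ($z = 9 + 1 = 10$)
$b{\left(f,G \right)} = -160 - 16 G$ ($b{\left(f,G \right)} = \left(G + 10\right) \left(-16\right) = \left(10 + G\right) \left(-16\right) = -160 - 16 G$)
$M{\left(R \right)} = 1136 - 4 R$ ($M{\left(R \right)} = - 4 \left(-284 + R\right) = 1136 - 4 R$)
$\frac{b{\left(995,287 \right)} + M{\left(- \frac{1256}{1043} \right)}}{1373517 - 321539} - 4057671 = \frac{\left(-160 - 4592\right) + \left(1136 - 4 \left(- \frac{1256}{1043}\right)\right)}{1373517 - 321539} - 4057671 = \frac{\left(-160 - 4592\right) + \left(1136 - 4 \left(\left(-1256\right) \frac{1}{1043}\right)\right)}{1051978} - 4057671 = \left(-4752 + \left(1136 - - \frac{5024}{1043}\right)\right) \frac{1}{1051978} - 4057671 = \left(-4752 + \left(1136 + \frac{5024}{1043}\right)\right) \frac{1}{1051978} - 4057671 = \left(-4752 + \frac{1189872}{1043}\right) \frac{1}{1051978} - 4057671 = \left(- \frac{3766464}{1043}\right) \frac{1}{1051978} - 4057671 = - \frac{1883232}{548606527} - 4057671 = - \frac{2226064796901849}{548606527}$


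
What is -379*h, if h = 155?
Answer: -58745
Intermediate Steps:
-379*h = -379*155 = -58745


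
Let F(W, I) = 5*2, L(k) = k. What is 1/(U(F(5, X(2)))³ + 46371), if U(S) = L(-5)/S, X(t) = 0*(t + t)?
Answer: 8/370967 ≈ 2.1565e-5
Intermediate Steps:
X(t) = 0 (X(t) = 0*(2*t) = 0)
F(W, I) = 10
U(S) = -5/S
1/(U(F(5, X(2)))³ + 46371) = 1/((-5/10)³ + 46371) = 1/((-5*⅒)³ + 46371) = 1/((-½)³ + 46371) = 1/(-⅛ + 46371) = 1/(370967/8) = 8/370967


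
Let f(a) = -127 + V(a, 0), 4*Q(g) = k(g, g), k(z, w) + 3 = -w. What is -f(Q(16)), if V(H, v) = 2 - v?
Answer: 125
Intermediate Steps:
k(z, w) = -3 - w
Q(g) = -3/4 - g/4 (Q(g) = (-3 - g)/4 = -3/4 - g/4)
f(a) = -125 (f(a) = -127 + (2 - 1*0) = -127 + (2 + 0) = -127 + 2 = -125)
-f(Q(16)) = -1*(-125) = 125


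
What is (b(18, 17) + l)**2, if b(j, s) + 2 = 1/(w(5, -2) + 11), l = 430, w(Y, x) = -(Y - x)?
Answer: 2934369/16 ≈ 1.8340e+5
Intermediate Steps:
w(Y, x) = x - Y
b(j, s) = -7/4 (b(j, s) = -2 + 1/((-2 - 1*5) + 11) = -2 + 1/((-2 - 5) + 11) = -2 + 1/(-7 + 11) = -2 + 1/4 = -7/4)
(b(18, 17) + l)**2 = (-7/4 + 430)**2 = (1713/4)**2 = 2934369/16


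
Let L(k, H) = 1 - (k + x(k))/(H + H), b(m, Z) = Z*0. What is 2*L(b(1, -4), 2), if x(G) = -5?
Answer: 9/2 ≈ 4.5000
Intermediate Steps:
b(m, Z) = 0
L(k, H) = 1 - (-5 + k)/(2*H) (L(k, H) = 1 - (k - 5)/(H + H) = 1 - (-5 + k)/(2*H))
2*L(b(1, -4), 2) = 2*((1/2)*(5 - 1*0 + 2*2)/2) = 2*((1/2)*(1/2)*(5 + 0 + 4)) = 2*((1/2)*(1/2)*9) = 2*(9/4) = 9/2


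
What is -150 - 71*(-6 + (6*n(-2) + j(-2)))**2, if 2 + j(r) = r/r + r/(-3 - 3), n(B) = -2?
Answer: -224006/9 ≈ -24890.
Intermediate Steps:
j(r) = -1 - r/6 (j(r) = -2 + (r/r + r/(-3 - 3)) = -2 + (1 + r/(-6)) = -2 + (1 + r*(-1/6)) = -2 + (1 - r/6) = -1 - r/6)
-150 - 71*(-6 + (6*n(-2) + j(-2)))**2 = -150 - 71*(-6 + (6*(-2) + (-1 - 1/6*(-2))))**2 = -150 - 71*(-6 + (-12 + (-1 + 1/3)))**2 = -150 - 71*(-6 + (-12 - 2/3))**2 = -150 - 71*(-6 - 38/3)**2 = -150 - 71*(-56/3)**2 = -150 - 71*3136/9 = -150 - 222656/9 = -224006/9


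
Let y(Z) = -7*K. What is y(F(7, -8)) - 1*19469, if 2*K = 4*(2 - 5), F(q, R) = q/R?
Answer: -19427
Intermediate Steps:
K = -6 (K = (4*(2 - 5))/2 = (4*(-3))/2 = (½)*(-12) = -6)
y(Z) = 42 (y(Z) = -7*(-6) = 42)
y(F(7, -8)) - 1*19469 = 42 - 1*19469 = 42 - 19469 = -19427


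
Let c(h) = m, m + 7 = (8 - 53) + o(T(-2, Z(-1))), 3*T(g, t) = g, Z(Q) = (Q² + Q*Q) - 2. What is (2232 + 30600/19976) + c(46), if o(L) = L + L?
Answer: 16331867/7491 ≈ 2180.2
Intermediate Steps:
Z(Q) = -2 + 2*Q² (Z(Q) = (Q² + Q²) - 2 = 2*Q² - 2 = -2 + 2*Q²)
T(g, t) = g/3
o(L) = 2*L
m = -160/3 (m = -7 + ((8 - 53) + 2*((⅓)*(-2))) = -7 + (-45 + 2*(-⅔)) = -7 + (-45 - 4/3) = -7 - 139/3 = -160/3 ≈ -53.333)
c(h) = -160/3
(2232 + 30600/19976) + c(46) = (2232 + 30600/19976) - 160/3 = (2232 + 30600*(1/19976)) - 160/3 = (2232 + 3825/2497) - 160/3 = 5577129/2497 - 160/3 = 16331867/7491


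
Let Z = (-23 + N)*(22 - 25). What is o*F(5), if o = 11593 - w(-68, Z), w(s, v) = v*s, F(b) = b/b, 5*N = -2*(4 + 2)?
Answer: 83873/5 ≈ 16775.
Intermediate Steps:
N = -12/5 (N = (-2*(4 + 2))/5 = (-2*6)/5 = (⅕)*(-12) = -12/5 ≈ -2.4000)
F(b) = 1
Z = 381/5 (Z = (-23 - 12/5)*(22 - 25) = -127/5*(-3) = 381/5 ≈ 76.200)
w(s, v) = s*v
o = 83873/5 (o = 11593 - (-68)*381/5 = 11593 - 1*(-25908/5) = 11593 + 25908/5 = 83873/5 ≈ 16775.)
o*F(5) = (83873/5)*1 = 83873/5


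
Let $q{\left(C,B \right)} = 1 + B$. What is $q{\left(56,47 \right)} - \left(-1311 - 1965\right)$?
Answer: $3324$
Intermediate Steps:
$q{\left(56,47 \right)} - \left(-1311 - 1965\right) = \left(1 + 47\right) - \left(-1311 - 1965\right) = 48 - -3276 = 48 + 3276 = 3324$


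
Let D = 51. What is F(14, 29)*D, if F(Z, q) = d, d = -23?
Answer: -1173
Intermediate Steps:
F(Z, q) = -23
F(14, 29)*D = -23*51 = -1173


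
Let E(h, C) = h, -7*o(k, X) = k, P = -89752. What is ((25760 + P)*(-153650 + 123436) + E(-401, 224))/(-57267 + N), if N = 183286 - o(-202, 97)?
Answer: 4511392403/293977 ≈ 15346.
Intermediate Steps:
o(k, X) = -k/7
N = 1282800/7 (N = 183286 - (-1)*(-202)/7 = 183286 - 1*202/7 = 183286 - 202/7 = 1282800/7 ≈ 1.8326e+5)
((25760 + P)*(-153650 + 123436) + E(-401, 224))/(-57267 + N) = ((25760 - 89752)*(-153650 + 123436) - 401)/(-57267 + 1282800/7) = (-63992*(-30214) - 401)/(881931/7) = (1933454288 - 401)*(7/881931) = 1933453887*(7/881931) = 4511392403/293977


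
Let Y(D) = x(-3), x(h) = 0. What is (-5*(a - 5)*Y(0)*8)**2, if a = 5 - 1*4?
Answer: 0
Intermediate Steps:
a = 1 (a = 5 - 4 = 1)
Y(D) = 0
(-5*(a - 5)*Y(0)*8)**2 = (-5*(1 - 5)*0*8)**2 = (-(-20)*0*8)**2 = (-5*0*8)**2 = (0*8)**2 = 0**2 = 0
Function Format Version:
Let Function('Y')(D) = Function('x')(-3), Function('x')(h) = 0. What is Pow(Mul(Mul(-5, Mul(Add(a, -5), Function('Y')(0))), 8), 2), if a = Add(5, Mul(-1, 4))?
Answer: 0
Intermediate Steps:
a = 1 (a = Add(5, -4) = 1)
Function('Y')(D) = 0
Pow(Mul(Mul(-5, Mul(Add(a, -5), Function('Y')(0))), 8), 2) = Pow(Mul(Mul(-5, Mul(Add(1, -5), 0)), 8), 2) = Pow(Mul(Mul(-5, Mul(-4, 0)), 8), 2) = Pow(Mul(Mul(-5, 0), 8), 2) = Pow(Mul(0, 8), 2) = Pow(0, 2) = 0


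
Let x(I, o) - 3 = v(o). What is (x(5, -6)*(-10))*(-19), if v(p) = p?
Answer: -570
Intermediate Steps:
x(I, o) = 3 + o
(x(5, -6)*(-10))*(-19) = ((3 - 6)*(-10))*(-19) = -3*(-10)*(-19) = 30*(-19) = -570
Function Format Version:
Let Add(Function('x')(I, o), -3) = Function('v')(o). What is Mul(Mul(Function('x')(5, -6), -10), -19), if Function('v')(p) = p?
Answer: -570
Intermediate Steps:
Function('x')(I, o) = Add(3, o)
Mul(Mul(Function('x')(5, -6), -10), -19) = Mul(Mul(Add(3, -6), -10), -19) = Mul(Mul(-3, -10), -19) = Mul(30, -19) = -570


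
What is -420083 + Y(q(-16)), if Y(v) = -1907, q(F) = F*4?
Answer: -421990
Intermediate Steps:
q(F) = 4*F
-420083 + Y(q(-16)) = -420083 - 1907 = -421990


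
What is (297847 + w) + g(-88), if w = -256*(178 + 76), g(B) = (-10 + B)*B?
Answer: 241447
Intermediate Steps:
g(B) = B*(-10 + B)
w = -65024 (w = -256*254 = -65024)
(297847 + w) + g(-88) = (297847 - 65024) - 88*(-10 - 88) = 232823 - 88*(-98) = 232823 + 8624 = 241447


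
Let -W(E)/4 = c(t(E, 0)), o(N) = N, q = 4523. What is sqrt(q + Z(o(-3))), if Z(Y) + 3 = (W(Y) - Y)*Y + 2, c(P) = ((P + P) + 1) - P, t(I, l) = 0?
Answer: 5*sqrt(181) ≈ 67.268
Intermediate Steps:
c(P) = 1 + P (c(P) = (2*P + 1) - P = (1 + 2*P) - P = 1 + P)
W(E) = -4 (W(E) = -4*(1 + 0) = -4*1 = -4)
Z(Y) = -1 + Y*(-4 - Y) (Z(Y) = -3 + ((-4 - Y)*Y + 2) = -3 + (Y*(-4 - Y) + 2) = -3 + (2 + Y*(-4 - Y)) = -1 + Y*(-4 - Y))
sqrt(q + Z(o(-3))) = sqrt(4523 + (-1 - 1*(-3)**2 - 4*(-3))) = sqrt(4523 + (-1 - 1*9 + 12)) = sqrt(4523 + (-1 - 9 + 12)) = sqrt(4523 + 2) = sqrt(4525) = 5*sqrt(181)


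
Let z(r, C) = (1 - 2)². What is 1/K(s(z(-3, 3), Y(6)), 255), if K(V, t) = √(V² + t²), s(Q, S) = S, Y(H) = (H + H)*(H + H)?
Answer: √9529/28587 ≈ 0.0034147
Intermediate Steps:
Y(H) = 4*H² (Y(H) = (2*H)*(2*H) = 4*H²)
z(r, C) = 1 (z(r, C) = (-1)² = 1)
1/K(s(z(-3, 3), Y(6)), 255) = 1/(√((4*6²)² + 255²)) = 1/(√((4*36)² + 65025)) = 1/(√(144² + 65025)) = 1/(√(20736 + 65025)) = 1/(√85761) = 1/(3*√9529) = √9529/28587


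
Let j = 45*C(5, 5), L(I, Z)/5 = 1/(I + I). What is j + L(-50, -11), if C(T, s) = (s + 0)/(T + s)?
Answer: 449/20 ≈ 22.450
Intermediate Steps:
L(I, Z) = 5/(2*I) (L(I, Z) = 5/(I + I) = 5/((2*I)) = 5*(1/(2*I)) = 5/(2*I))
C(T, s) = s/(T + s)
j = 45/2 (j = 45*(5/(5 + 5)) = 45*(5/10) = 45*(5*(1/10)) = 45*(1/2) = 45/2 ≈ 22.500)
j + L(-50, -11) = 45/2 + (5/2)/(-50) = 45/2 + (5/2)*(-1/50) = 45/2 - 1/20 = 449/20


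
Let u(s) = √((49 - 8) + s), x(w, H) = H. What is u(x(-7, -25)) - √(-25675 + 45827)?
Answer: 4 - 2*√5038 ≈ -137.96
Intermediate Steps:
u(s) = √(41 + s)
u(x(-7, -25)) - √(-25675 + 45827) = √(41 - 25) - √(-25675 + 45827) = √16 - √20152 = 4 - 2*√5038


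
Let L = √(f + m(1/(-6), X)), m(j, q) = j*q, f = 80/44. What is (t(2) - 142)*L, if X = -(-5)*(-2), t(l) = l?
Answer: -140*√3795/33 ≈ -261.35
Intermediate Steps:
X = -10 (X = -1*10 = -10)
f = 20/11 (f = 80*(1/44) = 20/11 ≈ 1.8182)
L = √3795/33 (L = √(20/11 - 10/(-6)) = √(20/11 - ⅙*(-10)) = √(20/11 + 5/3) = √(115/33) = √3795/33 ≈ 1.8668)
(t(2) - 142)*L = (2 - 142)*(√3795/33) = -140*√3795/33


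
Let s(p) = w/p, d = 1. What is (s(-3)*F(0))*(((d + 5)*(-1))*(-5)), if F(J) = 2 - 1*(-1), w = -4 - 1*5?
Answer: 270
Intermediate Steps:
w = -9 (w = -4 - 5 = -9)
F(J) = 3 (F(J) = 2 + 1 = 3)
s(p) = -9/p
(s(-3)*F(0))*(((d + 5)*(-1))*(-5)) = (-9/(-3)*3)*(((1 + 5)*(-1))*(-5)) = (-9*(-⅓)*3)*((6*(-1))*(-5)) = (3*3)*(-6*(-5)) = 9*30 = 270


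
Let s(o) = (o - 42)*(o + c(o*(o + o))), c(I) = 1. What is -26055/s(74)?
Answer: -1737/160 ≈ -10.856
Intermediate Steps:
s(o) = (1 + o)*(-42 + o) (s(o) = (o - 42)*(o + 1) = (-42 + o)*(1 + o) = (1 + o)*(-42 + o))
-26055/s(74) = -26055/(-42 + 74² - 41*74) = -26055/(-42 + 5476 - 3034) = -26055/2400 = -26055*1/2400 = -1737/160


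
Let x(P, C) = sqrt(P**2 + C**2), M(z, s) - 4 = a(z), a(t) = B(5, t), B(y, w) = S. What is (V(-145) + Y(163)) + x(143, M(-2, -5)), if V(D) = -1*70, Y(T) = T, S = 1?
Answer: 93 + sqrt(20474) ≈ 236.09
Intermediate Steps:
B(y, w) = 1
a(t) = 1
V(D) = -70
M(z, s) = 5 (M(z, s) = 4 + 1 = 5)
x(P, C) = sqrt(C**2 + P**2)
(V(-145) + Y(163)) + x(143, M(-2, -5)) = (-70 + 163) + sqrt(5**2 + 143**2) = 93 + sqrt(25 + 20449) = 93 + sqrt(20474)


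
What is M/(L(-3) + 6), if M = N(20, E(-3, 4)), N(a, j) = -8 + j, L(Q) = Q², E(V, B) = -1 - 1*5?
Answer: -14/15 ≈ -0.93333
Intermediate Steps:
E(V, B) = -6 (E(V, B) = -1 - 5 = -6)
M = -14 (M = -8 - 6 = -14)
M/(L(-3) + 6) = -14/((-3)² + 6) = -14/(9 + 6) = -14/15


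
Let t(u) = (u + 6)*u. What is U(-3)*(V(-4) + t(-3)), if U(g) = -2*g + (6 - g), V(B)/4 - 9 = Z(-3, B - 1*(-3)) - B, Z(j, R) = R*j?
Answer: 825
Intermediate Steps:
t(u) = u*(6 + u) (t(u) = (6 + u)*u = u*(6 + u))
V(B) = -16*B (V(B) = 36 + 4*((B - 1*(-3))*(-3) - B) = 36 + 4*((B + 3)*(-3) - B) = 36 + 4*((3 + B)*(-3) - B) = 36 + 4*((-9 - 3*B) - B) = 36 + 4*(-9 - 4*B) = 36 + (-36 - 16*B) = -16*B)
U(g) = 6 - 3*g
U(-3)*(V(-4) + t(-3)) = (6 - 3*(-3))*(-16*(-4) - 3*(6 - 3)) = (6 + 9)*(64 - 3*3) = 15*(64 - 9) = 15*55 = 825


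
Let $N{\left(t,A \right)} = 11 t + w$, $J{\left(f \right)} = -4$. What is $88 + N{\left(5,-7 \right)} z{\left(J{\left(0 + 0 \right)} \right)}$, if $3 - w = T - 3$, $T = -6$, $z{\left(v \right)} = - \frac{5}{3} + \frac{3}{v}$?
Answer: $- \frac{887}{12} \approx -73.917$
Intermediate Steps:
$z{\left(v \right)} = - \frac{5}{3} + \frac{3}{v}$ ($z{\left(v \right)} = \left(-5\right) \frac{1}{3} + \frac{3}{v} = - \frac{5}{3} + \frac{3}{v}$)
$w = 12$ ($w = 3 - \left(-6 - 3\right) = 3 - -9 = 3 + 9 = 12$)
$N{\left(t,A \right)} = 12 + 11 t$ ($N{\left(t,A \right)} = 11 t + 12 = 12 + 11 t$)
$88 + N{\left(5,-7 \right)} z{\left(J{\left(0 + 0 \right)} \right)} = 88 + \left(12 + 11 \cdot 5\right) \left(- \frac{5}{3} + \frac{3}{-4}\right) = 88 + \left(12 + 55\right) \left(- \frac{5}{3} + 3 \left(- \frac{1}{4}\right)\right) = 88 + 67 \left(- \frac{5}{3} - \frac{3}{4}\right) = 88 + 67 \left(- \frac{29}{12}\right) = 88 - \frac{1943}{12} = - \frac{887}{12}$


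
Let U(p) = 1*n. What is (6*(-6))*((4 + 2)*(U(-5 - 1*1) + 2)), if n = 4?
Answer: -1296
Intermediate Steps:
U(p) = 4 (U(p) = 1*4 = 4)
(6*(-6))*((4 + 2)*(U(-5 - 1*1) + 2)) = (6*(-6))*((4 + 2)*(4 + 2)) = -216*6 = -36*36 = -1296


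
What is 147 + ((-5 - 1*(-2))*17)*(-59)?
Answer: 3156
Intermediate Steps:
147 + ((-5 - 1*(-2))*17)*(-59) = 147 + ((-5 + 2)*17)*(-59) = 147 - 3*17*(-59) = 147 - 51*(-59) = 147 + 3009 = 3156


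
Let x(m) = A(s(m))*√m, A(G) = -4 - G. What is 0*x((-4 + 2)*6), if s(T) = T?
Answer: 0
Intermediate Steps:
x(m) = √m*(-4 - m) (x(m) = (-4 - m)*√m = √m*(-4 - m))
0*x((-4 + 2)*6) = 0*(√((-4 + 2)*6)*(-4 - (-4 + 2)*6)) = 0*(√(-2*6)*(-4 - (-2)*6)) = 0*(√(-12)*(-4 - 1*(-12))) = 0*((2*I*√3)*(-4 + 12)) = 0*((2*I*√3)*8) = 0*(16*I*√3) = 0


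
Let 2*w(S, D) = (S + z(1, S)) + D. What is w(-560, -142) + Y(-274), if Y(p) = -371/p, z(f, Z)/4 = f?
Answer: -95255/274 ≈ -347.65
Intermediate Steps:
z(f, Z) = 4*f
w(S, D) = 2 + D/2 + S/2 (w(S, D) = ((S + 4*1) + D)/2 = ((S + 4) + D)/2 = ((4 + S) + D)/2 = (4 + D + S)/2 = 2 + D/2 + S/2)
w(-560, -142) + Y(-274) = (2 + (½)*(-142) + (½)*(-560)) - 371/(-274) = (2 - 71 - 280) - 371*(-1/274) = -349 + 371/274 = -95255/274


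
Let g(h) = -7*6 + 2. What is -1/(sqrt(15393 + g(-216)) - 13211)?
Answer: 13211/174515168 + sqrt(15353)/174515168 ≈ 7.6411e-5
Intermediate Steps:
g(h) = -40 (g(h) = -42 + 2 = -40)
-1/(sqrt(15393 + g(-216)) - 13211) = -1/(sqrt(15393 - 40) - 13211) = -1/(sqrt(15353) - 13211) = -1/(-13211 + sqrt(15353))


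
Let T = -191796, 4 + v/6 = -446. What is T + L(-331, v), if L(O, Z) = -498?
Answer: -192294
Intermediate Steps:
v = -2700 (v = -24 + 6*(-446) = -24 - 2676 = -2700)
T + L(-331, v) = -191796 - 498 = -192294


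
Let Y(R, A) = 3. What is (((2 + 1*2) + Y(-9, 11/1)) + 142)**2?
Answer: 22201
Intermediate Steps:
(((2 + 1*2) + Y(-9, 11/1)) + 142)**2 = (((2 + 1*2) + 3) + 142)**2 = (((2 + 2) + 3) + 142)**2 = ((4 + 3) + 142)**2 = (7 + 142)**2 = 149**2 = 22201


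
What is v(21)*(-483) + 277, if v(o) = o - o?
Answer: 277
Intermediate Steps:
v(o) = 0
v(21)*(-483) + 277 = 0*(-483) + 277 = 0 + 277 = 277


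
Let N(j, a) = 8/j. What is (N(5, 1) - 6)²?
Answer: 484/25 ≈ 19.360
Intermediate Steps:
(N(5, 1) - 6)² = (8/5 - 6)² = (-22/5)² = 484/25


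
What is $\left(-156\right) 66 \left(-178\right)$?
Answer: $1832688$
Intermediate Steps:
$\left(-156\right) 66 \left(-178\right) = \left(-10296\right) \left(-178\right) = 1832688$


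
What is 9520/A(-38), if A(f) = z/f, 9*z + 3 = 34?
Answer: -3255840/31 ≈ -1.0503e+5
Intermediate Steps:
z = 31/9 (z = -⅓ + (⅑)*34 = -⅓ + 34/9 = 31/9 ≈ 3.4444)
A(f) = 31/(9*f)
9520/A(-38) = 9520/(((31/9)/(-38))) = 9520/(((31/9)*(-1/38))) = 9520/(-31/342) = 9520*(-342/31) = -3255840/31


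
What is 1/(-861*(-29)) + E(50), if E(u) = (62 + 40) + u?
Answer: 3795289/24969 ≈ 152.00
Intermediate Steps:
E(u) = 102 + u
1/(-861*(-29)) + E(50) = 1/(-861*(-29)) + (102 + 50) = 1/24969 + 152 = 3795289/24969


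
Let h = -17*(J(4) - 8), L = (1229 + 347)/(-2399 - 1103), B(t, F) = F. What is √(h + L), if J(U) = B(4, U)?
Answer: 2*√51777070/1751 ≈ 8.2189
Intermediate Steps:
J(U) = U
L = -788/1751 (L = 1576/(-3502) = 1576*(-1/3502) = -788/1751 ≈ -0.45003)
h = 68 (h = -17*(4 - 8) = -17*(-4) = 68)
√(h + L) = √(68 - 788/1751) = √(118280/1751) = 2*√51777070/1751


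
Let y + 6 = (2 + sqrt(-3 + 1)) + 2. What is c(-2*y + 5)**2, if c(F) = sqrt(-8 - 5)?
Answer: -13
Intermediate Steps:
y = -2 + I*sqrt(2) (y = -6 + ((2 + sqrt(-3 + 1)) + 2) = -6 + ((2 + sqrt(-2)) + 2) = -6 + ((2 + I*sqrt(2)) + 2) = -6 + (4 + I*sqrt(2)) = -2 + I*sqrt(2) ≈ -2.0 + 1.4142*I)
c(F) = I*sqrt(13) (c(F) = sqrt(-13) = I*sqrt(13))
c(-2*y + 5)**2 = (I*sqrt(13))**2 = -13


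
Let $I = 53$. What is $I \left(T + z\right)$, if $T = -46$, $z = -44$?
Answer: $-4770$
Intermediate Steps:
$I \left(T + z\right) = 53 \left(-46 - 44\right) = 53 \left(-90\right) = -4770$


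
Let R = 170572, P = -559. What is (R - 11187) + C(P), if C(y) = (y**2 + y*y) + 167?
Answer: 784514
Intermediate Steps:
C(y) = 167 + 2*y**2 (C(y) = (y**2 + y**2) + 167 = 2*y**2 + 167 = 167 + 2*y**2)
(R - 11187) + C(P) = (170572 - 11187) + (167 + 2*(-559)**2) = 159385 + (167 + 2*312481) = 159385 + (167 + 624962) = 159385 + 625129 = 784514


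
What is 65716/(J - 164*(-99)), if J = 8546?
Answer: 32858/12391 ≈ 2.6518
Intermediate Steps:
65716/(J - 164*(-99)) = 65716/(8546 - 164*(-99)) = 65716/(8546 + 16236) = 65716/24782 = 65716*(1/24782) = 32858/12391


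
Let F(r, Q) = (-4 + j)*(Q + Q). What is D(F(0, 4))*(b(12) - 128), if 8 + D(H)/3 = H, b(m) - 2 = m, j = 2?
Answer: 8208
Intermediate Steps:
F(r, Q) = -4*Q (F(r, Q) = (-4 + 2)*(Q + Q) = -4*Q)
b(m) = 2 + m
D(H) = -24 + 3*H
D(F(0, 4))*(b(12) - 128) = (-24 + 3*(-4*4))*((2 + 12) - 128) = (-24 + 3*(-16))*(14 - 128) = (-24 - 48)*(-114) = -72*(-114) = 8208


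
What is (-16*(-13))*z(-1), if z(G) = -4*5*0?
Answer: 0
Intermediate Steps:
z(G) = 0 (z(G) = -20*0 = 0)
(-16*(-13))*z(-1) = -16*(-13)*0 = 208*0 = 0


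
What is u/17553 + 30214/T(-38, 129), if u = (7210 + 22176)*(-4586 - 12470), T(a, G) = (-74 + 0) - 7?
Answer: -13709387746/473931 ≈ -28927.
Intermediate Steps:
T(a, G) = -81 (T(a, G) = -74 - 7 = -81)
u = -501207616 (u = 29386*(-17056) = -501207616)
u/17553 + 30214/T(-38, 129) = -501207616/17553 + 30214/(-81) = -501207616*1/17553 + 30214*(-1/81) = -501207616/17553 - 30214/81 = -13709387746/473931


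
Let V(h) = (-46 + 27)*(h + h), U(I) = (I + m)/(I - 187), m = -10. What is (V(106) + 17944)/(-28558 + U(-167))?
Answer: -27832/57115 ≈ -0.48730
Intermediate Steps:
U(I) = (-10 + I)/(-187 + I) (U(I) = (I - 10)/(I - 187) = (-10 + I)/(-187 + I))
V(h) = -38*h
(V(106) + 17944)/(-28558 + U(-167)) = (-38*106 + 17944)/(-28558 + (-10 - 167)/(-187 - 167)) = (-4028 + 17944)/(-28558 - 177/(-354)) = 13916/(-28558 - 1/354*(-177)) = 13916/(-28558 + ½) = 13916/(-57115/2) = 13916*(-2/57115) = -27832/57115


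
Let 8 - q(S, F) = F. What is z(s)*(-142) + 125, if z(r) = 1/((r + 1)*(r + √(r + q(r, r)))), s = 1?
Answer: 946/7 - 142*√2/7 ≈ 106.45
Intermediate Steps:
q(S, F) = 8 - F
z(r) = 1/((1 + r)*(r + 2*√2)) (z(r) = 1/((r + 1)*(r + √(r + (8 - r)))) = 1/((1 + r)*(r + √8)) = 1/((1 + r)*(r + 2*√2)))
z(s)*(-142) + 125 = -142/(1 + 1² + 2*√2 + 2*1*√2) + 125 = -142/(1 + 1 + 2*√2 + 2*√2) + 125 = -142/(2 + 4*√2) + 125 = 125 - 142/(2 + 4*√2)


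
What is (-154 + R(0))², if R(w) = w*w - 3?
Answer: 24649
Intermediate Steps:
R(w) = -3 + w² (R(w) = w² - 3 = -3 + w²)
(-154 + R(0))² = (-154 + (-3 + 0²))² = (-154 + (-3 + 0))² = (-154 - 3)² = (-157)² = 24649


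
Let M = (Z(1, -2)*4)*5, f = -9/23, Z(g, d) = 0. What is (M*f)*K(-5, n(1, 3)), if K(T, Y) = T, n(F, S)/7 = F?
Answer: 0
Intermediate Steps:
n(F, S) = 7*F
f = -9/23 (f = -9*1/23 = -9/23 ≈ -0.39130)
M = 0 (M = (0*4)*5 = 0*5 = 0)
(M*f)*K(-5, n(1, 3)) = (0*(-9/23))*(-5) = 0*(-5) = 0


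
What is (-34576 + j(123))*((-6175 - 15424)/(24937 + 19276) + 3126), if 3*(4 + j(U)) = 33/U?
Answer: -587760044397631/5438199 ≈ -1.0808e+8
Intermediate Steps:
j(U) = -4 + 11/U (j(U) = -4 + (33/U)/3 = -4 + 11/U)
(-34576 + j(123))*((-6175 - 15424)/(24937 + 19276) + 3126) = (-34576 + (-4 + 11/123))*((-6175 - 15424)/(24937 + 19276) + 3126) = (-34576 + (-4 + 11*(1/123)))*(-21599/44213 + 3126) = (-34576 + (-4 + 11/123))*(-21599*1/44213 + 3126) = (-34576 - 481/123)*(-21599/44213 + 3126) = -4253329/123*138188239/44213 = -587760044397631/5438199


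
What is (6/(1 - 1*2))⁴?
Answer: 1296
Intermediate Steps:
(6/(1 - 1*2))⁴ = (6/(1 - 2))⁴ = (6/(-1))⁴ = (6*(-1))⁴ = (-6)⁴ = 1296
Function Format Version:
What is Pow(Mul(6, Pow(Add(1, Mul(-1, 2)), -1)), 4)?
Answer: 1296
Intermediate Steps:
Pow(Mul(6, Pow(Add(1, Mul(-1, 2)), -1)), 4) = Pow(Mul(6, Pow(Add(1, -2), -1)), 4) = Pow(Mul(6, Pow(-1, -1)), 4) = Pow(Mul(6, -1), 4) = Pow(-6, 4) = 1296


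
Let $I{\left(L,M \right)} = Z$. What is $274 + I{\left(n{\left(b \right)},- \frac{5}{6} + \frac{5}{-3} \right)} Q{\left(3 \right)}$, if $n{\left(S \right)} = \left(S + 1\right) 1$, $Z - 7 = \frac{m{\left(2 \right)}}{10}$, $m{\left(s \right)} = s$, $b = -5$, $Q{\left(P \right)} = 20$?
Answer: $418$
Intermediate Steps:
$Z = \frac{36}{5}$ ($Z = 7 + \frac{2}{10} = 7 + 2 \cdot \frac{1}{10} = 7 + \frac{1}{5} = \frac{36}{5} \approx 7.2$)
$n{\left(S \right)} = 1 + S$ ($n{\left(S \right)} = \left(1 + S\right) 1 = 1 + S$)
$I{\left(L,M \right)} = \frac{36}{5}$
$274 + I{\left(n{\left(b \right)},- \frac{5}{6} + \frac{5}{-3} \right)} Q{\left(3 \right)} = 274 + \frac{36}{5} \cdot 20 = 274 + 144 = 418$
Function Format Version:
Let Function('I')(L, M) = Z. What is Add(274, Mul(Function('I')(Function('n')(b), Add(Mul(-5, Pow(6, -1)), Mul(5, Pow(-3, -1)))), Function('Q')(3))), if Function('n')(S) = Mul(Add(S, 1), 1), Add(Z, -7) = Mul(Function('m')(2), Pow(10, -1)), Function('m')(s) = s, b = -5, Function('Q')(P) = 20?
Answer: 418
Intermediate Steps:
Z = Rational(36, 5) (Z = Add(7, Mul(2, Pow(10, -1))) = Add(7, Mul(2, Rational(1, 10))) = Add(7, Rational(1, 5)) = Rational(36, 5) ≈ 7.2000)
Function('n')(S) = Add(1, S) (Function('n')(S) = Mul(Add(1, S), 1) = Add(1, S))
Function('I')(L, M) = Rational(36, 5)
Add(274, Mul(Function('I')(Function('n')(b), Add(Mul(-5, Pow(6, -1)), Mul(5, Pow(-3, -1)))), Function('Q')(3))) = Add(274, Mul(Rational(36, 5), 20)) = Add(274, 144) = 418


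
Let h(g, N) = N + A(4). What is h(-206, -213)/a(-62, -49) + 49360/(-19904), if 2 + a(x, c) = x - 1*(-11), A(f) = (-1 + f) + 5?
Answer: 91515/65932 ≈ 1.3880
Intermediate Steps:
A(f) = 4 + f
a(x, c) = 9 + x (a(x, c) = -2 + (x - 1*(-11)) = -2 + (x + 11) = -2 + (11 + x) = 9 + x)
h(g, N) = 8 + N (h(g, N) = N + (4 + 4) = N + 8 = 8 + N)
h(-206, -213)/a(-62, -49) + 49360/(-19904) = (8 - 213)/(9 - 62) + 49360/(-19904) = -205/(-53) + 49360*(-1/19904) = -205*(-1/53) - 3085/1244 = 205/53 - 3085/1244 = 91515/65932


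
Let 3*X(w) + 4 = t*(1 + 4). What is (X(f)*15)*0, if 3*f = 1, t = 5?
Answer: 0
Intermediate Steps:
f = 1/3 (f = (1/3)*1 = 1/3 ≈ 0.33333)
X(w) = 7 (X(w) = -4/3 + (5*(1 + 4))/3 = -4/3 + (5*5)/3 = -4/3 + (1/3)*25 = -4/3 + 25/3 = 7)
(X(f)*15)*0 = (7*15)*0 = 105*0 = 0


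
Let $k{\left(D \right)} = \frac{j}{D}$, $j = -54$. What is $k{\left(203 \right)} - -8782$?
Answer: $\frac{1782692}{203} \approx 8781.7$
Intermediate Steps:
$k{\left(D \right)} = - \frac{54}{D}$
$k{\left(203 \right)} - -8782 = - \frac{54}{203} - -8782 = \left(-54\right) \frac{1}{203} + 8782 = - \frac{54}{203} + 8782 = \frac{1782692}{203}$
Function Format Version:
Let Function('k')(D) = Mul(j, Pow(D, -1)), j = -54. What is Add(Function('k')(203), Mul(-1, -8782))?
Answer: Rational(1782692, 203) ≈ 8781.7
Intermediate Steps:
Function('k')(D) = Mul(-54, Pow(D, -1))
Add(Function('k')(203), Mul(-1, -8782)) = Add(Mul(-54, Pow(203, -1)), Mul(-1, -8782)) = Add(Mul(-54, Rational(1, 203)), 8782) = Add(Rational(-54, 203), 8782) = Rational(1782692, 203)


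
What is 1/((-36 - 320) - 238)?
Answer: -1/594 ≈ -0.0016835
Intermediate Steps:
1/((-36 - 320) - 238) = 1/(-356 - 238) = 1/(-594) = -1/594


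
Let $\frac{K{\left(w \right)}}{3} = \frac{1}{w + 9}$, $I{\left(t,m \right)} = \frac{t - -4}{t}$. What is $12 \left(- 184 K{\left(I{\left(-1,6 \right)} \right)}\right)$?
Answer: $-1104$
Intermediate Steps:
$I{\left(t,m \right)} = \frac{4 + t}{t}$ ($I{\left(t,m \right)} = \frac{t + 4}{t} = \frac{4 + t}{t}$)
$K{\left(w \right)} = \frac{3}{9 + w}$ ($K{\left(w \right)} = \frac{3}{w + 9} = \frac{3}{9 + w}$)
$12 \left(- 184 K{\left(I{\left(-1,6 \right)} \right)}\right) = 12 \left(- 184 \frac{3}{9 + \frac{4 - 1}{-1}}\right) = 12 \left(- 184 \frac{3}{9 - 3}\right) = 12 \left(- 184 \cdot \frac{3}{6}\right) = 12 \left(- 184 \cdot 3 \cdot \frac{1}{6}\right) = 12 \left(\left(-184\right) \frac{1}{2}\right) = 12 \left(-92\right) = -1104$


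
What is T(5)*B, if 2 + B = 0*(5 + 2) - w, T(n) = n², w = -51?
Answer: 1225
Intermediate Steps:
B = 49 (B = -2 + (0*(5 + 2) - 1*(-51)) = -2 + (0*7 + 51) = -2 + (0 + 51) = -2 + 51 = 49)
T(5)*B = 5²*49 = 25*49 = 1225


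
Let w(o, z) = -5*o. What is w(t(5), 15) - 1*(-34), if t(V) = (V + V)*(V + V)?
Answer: -466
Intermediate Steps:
t(V) = 4*V**2 (t(V) = (2*V)*(2*V) = 4*V**2)
w(t(5), 15) - 1*(-34) = -20*5**2 - 1*(-34) = -20*25 + 34 = -5*100 + 34 = -500 + 34 = -466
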